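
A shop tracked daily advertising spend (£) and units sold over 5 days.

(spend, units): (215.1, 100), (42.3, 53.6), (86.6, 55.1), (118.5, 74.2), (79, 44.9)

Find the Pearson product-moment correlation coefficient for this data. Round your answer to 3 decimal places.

n = 5, Σx = 541.5, Σy = 327.8, Σx² = 75840.11, Σy² = 23430.62, Σxy = 40888.74
nΣxy − ΣxΣy = 204443.7 − 177503.7 = 26940
nΣx² − (Σx)² = 379200.55 − 293222.25 = 85978.3; nΣy² − (Σy)² = 117153.1 − 107452.84 = 9700.26
r = 26940 / √(85978.3 × 9700.26) = 26940 / 28879.2636 ≈ 0.933

0.933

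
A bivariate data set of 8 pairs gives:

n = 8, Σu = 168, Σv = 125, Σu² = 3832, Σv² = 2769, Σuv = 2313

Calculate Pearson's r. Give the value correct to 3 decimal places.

-0.626

r = (nΣuv − ΣuΣv) / √[(nΣu² − (Σu)²)(nΣv² − (Σv)²)]
Numerator: 8×2313 − 168×125 = -2496
Denominator: √[(30656 − 28224)(22152 − 15625)] = √[2432 × 6527] = 3984.1767
r = -2496 / 3984.1767 ≈ -0.626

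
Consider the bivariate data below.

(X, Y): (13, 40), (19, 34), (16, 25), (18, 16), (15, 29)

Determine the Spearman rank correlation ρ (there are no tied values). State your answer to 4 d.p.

Rank X: 1, 5, 3, 4, 2
Rank Y: 5, 4, 2, 1, 3
d = rank(X) − rank(Y): -4, 1, 1, 3, -1; Σd² = 28
ρ = 1 − 6Σd² / [n(n²−1)] = 1 − 6×28 / (5×24) = 1 − 168/120 ≈ -0.4000

-0.4000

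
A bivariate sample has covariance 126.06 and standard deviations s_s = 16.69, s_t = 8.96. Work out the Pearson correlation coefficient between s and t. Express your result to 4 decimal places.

r = Cov(s,t) / (s_s · s_t) = 126.06 / (16.69 × 8.96)
  = 126.06 / 149.5424 ≈ 0.8430

0.8430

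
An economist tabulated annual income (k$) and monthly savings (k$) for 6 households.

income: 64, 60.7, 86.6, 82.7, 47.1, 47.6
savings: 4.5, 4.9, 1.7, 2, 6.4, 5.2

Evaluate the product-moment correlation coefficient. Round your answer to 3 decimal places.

n = 6, Σx = 388.7, Σy = 24.7, Σx² = 26603.51, Σy² = 119.15, Σxy = 1447.01
nΣxy − ΣxΣy = 8682.06 − 9600.89 = -918.83
nΣx² − (Σx)² = 159621.06 − 151087.69 = 8533.37; nΣy² − (Σy)² = 714.9 − 610.09 = 104.81
r = -918.83 / √(8533.37 × 104.81) = -918.83 / 945.7180 ≈ -0.972

-0.972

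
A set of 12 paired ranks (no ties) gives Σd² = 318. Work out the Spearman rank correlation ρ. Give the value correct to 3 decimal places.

ρ = 1 − 6Σd² / [n(n²−1)] = 1 − 6×318 / (12×143)
  = 1 − 1908/1716 = 1 − 1.1119 ≈ -0.112

-0.112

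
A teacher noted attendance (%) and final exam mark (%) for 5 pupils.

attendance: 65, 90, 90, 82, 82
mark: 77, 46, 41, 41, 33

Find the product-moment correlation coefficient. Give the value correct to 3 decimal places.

n = 5, Σx = 409, Σy = 238, Σx² = 33873, Σy² = 12496, Σxy = 18903
nΣxy − ΣxΣy = 94515 − 97342 = -2827
nΣx² − (Σx)² = 169365 − 167281 = 2084; nΣy² − (Σy)² = 62480 − 56644 = 5836
r = -2827 / √(2084 × 5836) = -2827 / 3487.4380 ≈ -0.811

-0.811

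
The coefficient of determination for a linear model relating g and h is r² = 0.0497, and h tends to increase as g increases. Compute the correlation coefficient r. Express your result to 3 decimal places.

0.223

|r| = √0.0497 = 0.223
The association is positive, so r = 0.223.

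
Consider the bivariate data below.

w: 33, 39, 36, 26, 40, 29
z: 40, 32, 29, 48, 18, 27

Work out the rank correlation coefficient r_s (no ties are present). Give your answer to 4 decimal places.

Rank w: 3, 5, 4, 1, 6, 2
Rank z: 5, 4, 3, 6, 1, 2
d = rank(w) − rank(z): -2, 1, 1, -5, 5, 0; Σd² = 56
ρ = 1 − 6Σd² / [n(n²−1)] = 1 − 6×56 / (6×35) = 1 − 336/210 ≈ -0.6000

-0.6000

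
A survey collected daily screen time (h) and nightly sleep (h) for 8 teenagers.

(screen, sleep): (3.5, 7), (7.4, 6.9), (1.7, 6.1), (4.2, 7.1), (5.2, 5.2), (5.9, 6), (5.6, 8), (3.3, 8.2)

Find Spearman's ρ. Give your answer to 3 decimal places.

-0.262

Rank screen: 3, 8, 1, 4, 5, 7, 6, 2
Rank sleep: 5, 4, 3, 6, 1, 2, 7, 8
d = rank(screen) − rank(sleep): -2, 4, -2, -2, 4, 5, -1, -6; Σd² = 106
ρ = 1 − 6Σd² / [n(n²−1)] = 1 − 6×106 / (8×63) = 1 − 636/504 ≈ -0.262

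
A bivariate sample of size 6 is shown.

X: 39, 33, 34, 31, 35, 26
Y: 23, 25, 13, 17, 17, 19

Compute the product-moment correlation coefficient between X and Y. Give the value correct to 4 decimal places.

n = 6, ΣX = 198, ΣY = 114, ΣX² = 6628, ΣY² = 2262, ΣXY = 3780
nΣXY − ΣXΣY = 22680 − 22572 = 108
nΣX² − (ΣX)² = 39768 − 39204 = 564; nΣY² − (ΣY)² = 13572 − 12996 = 576
r = 108 / √(564 × 576) = 108 / 569.9684 ≈ 0.1895

0.1895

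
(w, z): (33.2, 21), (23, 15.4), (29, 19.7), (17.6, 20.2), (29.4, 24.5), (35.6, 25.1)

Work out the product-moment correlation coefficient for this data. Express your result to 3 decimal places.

0.604

n = 6, Σw = 167.8, Σz = 125.9, Σw² = 4913.72, Σz² = 2704.55, Σwz = 3592.08
nΣwz − ΣwΣz = 21552.48 − 21126.02 = 426.46
nΣw² − (Σw)² = 29482.32 − 28156.84 = 1325.48; nΣz² − (Σz)² = 16227.3 − 15850.81 = 376.49
r = 426.46 / √(1325.48 × 376.49) = 426.46 / 706.4205 ≈ 0.604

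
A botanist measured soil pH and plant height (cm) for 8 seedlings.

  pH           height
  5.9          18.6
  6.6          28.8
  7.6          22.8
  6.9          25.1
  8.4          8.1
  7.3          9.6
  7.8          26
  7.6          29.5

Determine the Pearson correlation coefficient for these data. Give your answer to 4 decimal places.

-0.2731

n = 8, Σx = 58.1, Σy = 168.5, Σx² = 426.19, Σy² = 4029.27, Σxy = 1211.41
nΣxy − ΣxΣy = 9691.28 − 9789.85 = -98.57
nΣx² − (Σx)² = 3409.52 − 3375.61 = 33.91; nΣy² − (Σy)² = 32234.16 − 28392.25 = 3841.91
r = -98.57 / √(33.91 × 3841.91) = -98.57 / 360.9421 ≈ -0.2731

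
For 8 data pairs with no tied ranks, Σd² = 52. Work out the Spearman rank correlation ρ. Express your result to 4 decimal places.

0.3810

ρ = 1 − 6Σd² / [n(n²−1)] = 1 − 6×52 / (8×63)
  = 1 − 312/504 = 1 − 0.61905 ≈ 0.3810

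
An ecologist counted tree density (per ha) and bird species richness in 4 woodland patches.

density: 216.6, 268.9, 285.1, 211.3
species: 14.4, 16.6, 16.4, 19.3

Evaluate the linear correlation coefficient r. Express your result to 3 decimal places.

-0.164

n = 4, Σx = 981.9, Σy = 66.7, Σx² = 245152.47, Σy² = 1124.37, Σxy = 16336.51
nΣxy − ΣxΣy = 65346.04 − 65492.73 = -146.69
nΣx² − (Σx)² = 980609.88 − 964127.61 = 16482.27; nΣy² − (Σy)² = 4497.48 − 4448.89 = 48.59
r = -146.69 / √(16482.27 × 48.59) = -146.69 / 894.9154 ≈ -0.164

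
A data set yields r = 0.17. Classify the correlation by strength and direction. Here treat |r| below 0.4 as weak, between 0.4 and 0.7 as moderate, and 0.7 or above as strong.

r = 0.17 > 0 so the relationship is positive.
|r| = 0.17, which falls in the weak range.

weak positive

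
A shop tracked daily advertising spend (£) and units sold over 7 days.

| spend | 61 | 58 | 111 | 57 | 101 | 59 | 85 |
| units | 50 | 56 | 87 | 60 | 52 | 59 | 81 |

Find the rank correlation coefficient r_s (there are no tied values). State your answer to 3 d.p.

0.214

Rank spend: 4, 2, 7, 1, 6, 3, 5
Rank units: 1, 3, 7, 5, 2, 4, 6
d = rank(spend) − rank(units): 3, -1, 0, -4, 4, -1, -1; Σd² = 44
ρ = 1 − 6Σd² / [n(n²−1)] = 1 − 6×44 / (7×48) = 1 − 264/336 ≈ 0.214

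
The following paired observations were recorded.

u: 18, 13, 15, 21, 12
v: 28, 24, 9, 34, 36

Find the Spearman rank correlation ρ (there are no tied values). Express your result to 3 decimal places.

Rank u: 4, 2, 3, 5, 1
Rank v: 3, 2, 1, 4, 5
d = rank(u) − rank(v): 1, 0, 2, 1, -4; Σd² = 22
ρ = 1 − 6Σd² / [n(n²−1)] = 1 − 6×22 / (5×24) = 1 − 132/120 ≈ -0.100

-0.100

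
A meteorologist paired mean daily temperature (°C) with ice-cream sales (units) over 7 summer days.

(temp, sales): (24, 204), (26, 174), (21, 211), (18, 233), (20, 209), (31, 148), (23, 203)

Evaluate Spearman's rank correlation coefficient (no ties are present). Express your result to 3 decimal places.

Rank temp: 5, 6, 3, 1, 2, 7, 4
Rank sales: 4, 2, 6, 7, 5, 1, 3
d = rank(temp) − rank(sales): 1, 4, -3, -6, -3, 6, 1; Σd² = 108
ρ = 1 − 6Σd² / [n(n²−1)] = 1 − 6×108 / (7×48) = 1 − 648/336 ≈ -0.929

-0.929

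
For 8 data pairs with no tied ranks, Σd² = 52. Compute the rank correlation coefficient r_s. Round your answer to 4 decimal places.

ρ = 1 − 6Σd² / [n(n²−1)] = 1 − 6×52 / (8×63)
  = 1 − 312/504 = 1 − 0.61905 ≈ 0.3810

0.3810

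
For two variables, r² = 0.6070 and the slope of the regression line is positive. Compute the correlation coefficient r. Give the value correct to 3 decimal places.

0.779

|r| = √0.6070 = 0.779
The association is positive, so r = 0.779.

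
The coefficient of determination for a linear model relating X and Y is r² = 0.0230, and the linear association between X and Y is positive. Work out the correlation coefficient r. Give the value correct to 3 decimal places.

|r| = √0.0230 = 0.152
The association is positive, so r = 0.152.

0.152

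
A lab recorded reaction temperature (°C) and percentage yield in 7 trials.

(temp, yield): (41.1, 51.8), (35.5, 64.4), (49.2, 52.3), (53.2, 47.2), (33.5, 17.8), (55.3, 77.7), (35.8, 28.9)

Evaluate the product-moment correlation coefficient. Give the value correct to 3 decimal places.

n = 7, Σx = 303.6, Σy = 340.1, Σx² = 13662.32, Σy² = 18983.07, Σxy = 15427.11
nΣxy − ΣxΣy = 107989.77 − 103254.36 = 4735.41
nΣx² − (Σx)² = 95636.24 − 92172.96 = 3463.28; nΣy² − (Σy)² = 132881.49 − 115668.01 = 17213.48
r = 4735.41 / √(3463.28 × 17213.48) = 4735.41 / 7721.0816 ≈ 0.613

0.613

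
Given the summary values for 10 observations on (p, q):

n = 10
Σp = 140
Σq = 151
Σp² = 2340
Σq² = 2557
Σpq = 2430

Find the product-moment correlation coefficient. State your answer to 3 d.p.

r = (nΣpq − ΣpΣq) / √[(nΣp² − (Σp)²)(nΣq² − (Σq)²)]
Numerator: 10×2430 − 140×151 = 3160
Denominator: √[(23400 − 19600)(25570 − 22801)] = √[3800 × 2769] = 3243.7941
r = 3160 / 3243.7941 ≈ 0.974

0.974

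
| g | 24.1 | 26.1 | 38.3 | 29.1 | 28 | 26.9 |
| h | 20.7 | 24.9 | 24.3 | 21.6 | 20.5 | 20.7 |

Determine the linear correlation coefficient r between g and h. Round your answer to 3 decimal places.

0.484

n = 6, Σg = 172.5, Σh = 132.7, Σg² = 5083.33, Σh² = 2954.29, Σgh = 3838.84
nΣgh − ΣgΣh = 23033.04 − 22890.75 = 142.29
nΣg² − (Σg)² = 30499.98 − 29756.25 = 743.73; nΣh² − (Σh)² = 17725.74 − 17609.29 = 116.45
r = 142.29 / √(743.73 × 116.45) = 142.29 / 294.2913 ≈ 0.484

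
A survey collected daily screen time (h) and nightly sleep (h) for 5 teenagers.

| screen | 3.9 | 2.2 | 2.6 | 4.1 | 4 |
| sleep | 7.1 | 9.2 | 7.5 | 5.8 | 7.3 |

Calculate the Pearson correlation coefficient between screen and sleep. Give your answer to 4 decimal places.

n = 5, Σx = 16.8, Σy = 36.9, Σx² = 59.62, Σy² = 278.23, Σxy = 120.41
nΣxy − ΣxΣy = 602.05 − 619.92 = -17.87
nΣx² − (Σx)² = 298.1 − 282.24 = 15.86; nΣy² − (Σy)² = 1391.15 − 1361.61 = 29.54
r = -17.87 / √(15.86 × 29.54) = -17.87 / 21.6450 ≈ -0.8256

-0.8256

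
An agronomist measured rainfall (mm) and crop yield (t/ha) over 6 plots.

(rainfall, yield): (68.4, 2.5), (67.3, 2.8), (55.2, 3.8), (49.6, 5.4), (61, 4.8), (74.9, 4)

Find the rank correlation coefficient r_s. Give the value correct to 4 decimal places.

Rank rainfall: 5, 4, 2, 1, 3, 6
Rank yield: 1, 2, 3, 6, 5, 4
d = rank(rainfall) − rank(yield): 4, 2, -1, -5, -2, 2; Σd² = 54
ρ = 1 − 6Σd² / [n(n²−1)] = 1 − 6×54 / (6×35) = 1 − 324/210 ≈ -0.5429

-0.5429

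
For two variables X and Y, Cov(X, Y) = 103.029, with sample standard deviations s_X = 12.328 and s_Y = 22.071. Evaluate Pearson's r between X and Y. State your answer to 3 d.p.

0.379

r = Cov(X,Y) / (s_X · s_Y) = 103.029 / (12.328 × 22.071)
  = 103.029 / 272.0913 ≈ 0.379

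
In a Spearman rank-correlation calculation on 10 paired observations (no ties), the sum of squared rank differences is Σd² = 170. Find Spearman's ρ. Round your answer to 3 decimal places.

ρ = 1 − 6Σd² / [n(n²−1)] = 1 − 6×170 / (10×99)
  = 1 − 1020/990 = 1 − 1.0303 ≈ -0.030

-0.030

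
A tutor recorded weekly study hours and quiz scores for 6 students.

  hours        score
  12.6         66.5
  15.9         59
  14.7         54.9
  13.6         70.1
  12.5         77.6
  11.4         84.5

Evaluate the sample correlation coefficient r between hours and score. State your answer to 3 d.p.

-0.875

n = 6, Σx = 80.7, Σy = 412.6, Σx² = 1098.83, Σy² = 28993.28, Σxy = 5469.69
nΣxy − ΣxΣy = 32818.14 − 33296.82 = -478.68
nΣx² − (Σx)² = 6592.98 − 6512.49 = 80.49; nΣy² − (Σy)² = 173959.68 − 170238.76 = 3720.92
r = -478.68 / √(80.49 × 3720.92) = -478.68 / 547.2631 ≈ -0.875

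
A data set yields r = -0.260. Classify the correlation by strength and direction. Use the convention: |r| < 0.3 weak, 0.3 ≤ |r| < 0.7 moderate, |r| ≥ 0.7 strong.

weak negative

r = -0.260 < 0 so the relationship is negative.
|r| = 0.260, which falls in the weak range.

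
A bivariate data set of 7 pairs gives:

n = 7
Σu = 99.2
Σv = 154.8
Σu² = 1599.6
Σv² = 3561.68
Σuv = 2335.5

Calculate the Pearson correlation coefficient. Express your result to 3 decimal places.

0.866

r = (nΣuv − ΣuΣv) / √[(nΣu² − (Σu)²)(nΣv² − (Σv)²)]
Numerator: 7×2335.5 − 99.2×154.8 = 992.34
Denominator: √[(11197.2 − 9840.64)(24931.76 − 23963.04)] = √[1356.56 × 968.72] = 1146.3537
r = 992.34 / 1146.3537 ≈ 0.866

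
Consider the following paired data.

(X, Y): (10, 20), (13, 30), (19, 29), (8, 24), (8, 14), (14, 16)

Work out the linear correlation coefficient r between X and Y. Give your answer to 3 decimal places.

n = 6, ΣX = 72, ΣY = 133, ΣX² = 954, ΣY² = 3169, ΣXY = 1669
nΣXY − ΣXΣY = 10014 − 9576 = 438
nΣX² − (ΣX)² = 5724 − 5184 = 540; nΣY² − (ΣY)² = 19014 − 17689 = 1325
r = 438 / √(540 × 1325) = 438 / 845.8723 ≈ 0.518

0.518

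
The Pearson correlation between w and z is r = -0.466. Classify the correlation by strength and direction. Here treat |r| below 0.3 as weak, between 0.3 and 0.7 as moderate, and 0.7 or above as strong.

moderate negative

r = -0.466 < 0 so the relationship is negative.
|r| = 0.466, which falls in the moderate range.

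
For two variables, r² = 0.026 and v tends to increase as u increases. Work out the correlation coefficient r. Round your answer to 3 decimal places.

0.161

|r| = √0.026 = 0.161
The association is positive, so r = 0.161.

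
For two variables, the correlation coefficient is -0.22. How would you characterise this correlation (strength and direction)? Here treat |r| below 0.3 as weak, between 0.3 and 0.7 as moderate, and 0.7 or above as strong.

r = -0.22 < 0 so the relationship is negative.
|r| = 0.22, which falls in the weak range.

weak negative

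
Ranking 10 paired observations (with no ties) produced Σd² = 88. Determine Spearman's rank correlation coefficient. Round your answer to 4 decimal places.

ρ = 1 − 6Σd² / [n(n²−1)] = 1 − 6×88 / (10×99)
  = 1 − 528/990 = 1 − 0.53333 ≈ 0.4667

0.4667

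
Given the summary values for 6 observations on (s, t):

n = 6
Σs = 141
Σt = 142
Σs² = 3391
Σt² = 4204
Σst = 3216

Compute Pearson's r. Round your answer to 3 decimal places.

r = (nΣst − ΣsΣt) / √[(nΣs² − (Σs)²)(nΣt² − (Σt)²)]
Numerator: 6×3216 − 141×142 = -726
Denominator: √[(20346 − 19881)(25224 − 20164)] = √[465 × 5060] = 1533.9166
r = -726 / 1533.9166 ≈ -0.473

-0.473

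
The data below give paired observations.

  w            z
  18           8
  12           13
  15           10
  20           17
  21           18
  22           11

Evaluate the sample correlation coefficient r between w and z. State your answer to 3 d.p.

n = 6, Σw = 108, Σz = 77, Σw² = 2018, Σz² = 1067, Σwz = 1410
nΣwz − ΣwΣz = 8460 − 8316 = 144
nΣw² − (Σw)² = 12108 − 11664 = 444; nΣz² − (Σz)² = 6402 − 5929 = 473
r = 144 / √(444 × 473) = 144 / 458.2707 ≈ 0.314

0.314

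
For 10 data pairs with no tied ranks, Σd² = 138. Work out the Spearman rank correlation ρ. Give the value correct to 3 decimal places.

0.164

ρ = 1 − 6Σd² / [n(n²−1)] = 1 − 6×138 / (10×99)
  = 1 − 828/990 = 1 − 0.8364 ≈ 0.164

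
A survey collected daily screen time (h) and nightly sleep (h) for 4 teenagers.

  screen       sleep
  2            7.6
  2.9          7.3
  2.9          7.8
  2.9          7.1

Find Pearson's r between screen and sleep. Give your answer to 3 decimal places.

-0.322

n = 4, Σx = 10.7, Σy = 29.8, Σx² = 29.23, Σy² = 222.3, Σxy = 79.58
nΣxy − ΣxΣy = 318.32 − 318.86 = -0.54
nΣx² − (Σx)² = 116.92 − 114.49 = 2.43; nΣy² − (Σy)² = 889.2 − 888.04 = 1.16
r = -0.54 / √(2.43 × 1.16) = -0.54 / 1.6789 ≈ -0.322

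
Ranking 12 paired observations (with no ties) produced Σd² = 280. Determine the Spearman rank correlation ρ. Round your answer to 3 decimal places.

ρ = 1 − 6Σd² / [n(n²−1)] = 1 − 6×280 / (12×143)
  = 1 − 1680/1716 = 1 − 0.9790 ≈ 0.021

0.021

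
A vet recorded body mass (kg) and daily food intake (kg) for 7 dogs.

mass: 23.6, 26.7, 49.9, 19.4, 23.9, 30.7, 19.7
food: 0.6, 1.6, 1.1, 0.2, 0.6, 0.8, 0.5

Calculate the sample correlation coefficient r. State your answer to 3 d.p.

0.512

n = 7, Σx = 193.9, Σy = 5.4, Σx² = 6038.01, Σy² = 5.42, Σxy = 164.4
nΣxy − ΣxΣy = 1150.8 − 1047.06 = 103.74
nΣx² − (Σx)² = 42266.07 − 37597.21 = 4668.86; nΣy² − (Σy)² = 37.94 − 29.16 = 8.78
r = 103.74 / √(4668.86 × 8.78) = 103.74 / 202.4663 ≈ 0.512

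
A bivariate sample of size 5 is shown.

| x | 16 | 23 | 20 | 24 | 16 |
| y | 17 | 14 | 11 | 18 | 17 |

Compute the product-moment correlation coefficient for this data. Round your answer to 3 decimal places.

-0.152

n = 5, Σx = 99, Σy = 77, Σx² = 2017, Σy² = 1219, Σxy = 1518
nΣxy − ΣxΣy = 7590 − 7623 = -33
nΣx² − (Σx)² = 10085 − 9801 = 284; nΣy² − (Σy)² = 6095 − 5929 = 166
r = -33 / √(284 × 166) = -33 / 217.1267 ≈ -0.152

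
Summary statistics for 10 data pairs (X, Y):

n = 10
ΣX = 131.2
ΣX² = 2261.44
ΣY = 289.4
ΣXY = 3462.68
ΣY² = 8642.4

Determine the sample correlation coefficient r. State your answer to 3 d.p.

-0.880

r = (nΣXY − ΣXΣY) / √[(nΣX² − (ΣX)²)(nΣY² − (ΣY)²)]
Numerator: 10×3462.68 − 131.2×289.4 = -3342.48
Denominator: √[(22614.4 − 17213.44)(86424 − 83752.36)] = √[5400.96 × 2671.64] = 3798.6077
r = -3342.48 / 3798.6077 ≈ -0.880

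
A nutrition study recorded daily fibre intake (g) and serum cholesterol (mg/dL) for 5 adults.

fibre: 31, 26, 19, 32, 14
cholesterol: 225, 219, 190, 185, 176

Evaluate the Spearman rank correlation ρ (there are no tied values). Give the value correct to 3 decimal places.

Rank fibre: 4, 3, 2, 5, 1
Rank cholesterol: 5, 4, 3, 2, 1
d = rank(fibre) − rank(cholesterol): -1, -1, -1, 3, 0; Σd² = 12
ρ = 1 − 6Σd² / [n(n²−1)] = 1 − 6×12 / (5×24) = 1 − 72/120 ≈ 0.400

0.400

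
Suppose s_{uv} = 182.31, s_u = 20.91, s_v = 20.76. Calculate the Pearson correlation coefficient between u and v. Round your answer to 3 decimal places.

0.420

r = Cov(u,v) / (s_u · s_v) = 182.31 / (20.91 × 20.76)
  = 182.31 / 434.0916 ≈ 0.420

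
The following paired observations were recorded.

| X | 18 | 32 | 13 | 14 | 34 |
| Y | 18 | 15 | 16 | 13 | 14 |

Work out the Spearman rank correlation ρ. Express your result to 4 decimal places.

Rank X: 3, 4, 1, 2, 5
Rank Y: 5, 3, 4, 1, 2
d = rank(X) − rank(Y): -2, 1, -3, 1, 3; Σd² = 24
ρ = 1 − 6Σd² / [n(n²−1)] = 1 − 6×24 / (5×24) = 1 − 144/120 ≈ -0.2000

-0.2000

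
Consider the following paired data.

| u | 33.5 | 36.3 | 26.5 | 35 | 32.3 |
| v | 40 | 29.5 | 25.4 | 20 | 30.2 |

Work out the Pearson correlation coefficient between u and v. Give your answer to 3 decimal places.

0.105

n = 5, Σu = 163.6, Σv = 145.1, Σu² = 5410.48, Σv² = 4427.45, Σuv = 4759.41
nΣuv − ΣuΣv = 23797.05 − 23738.36 = 58.69
nΣu² − (Σu)² = 27052.4 − 26764.96 = 287.44; nΣv² − (Σv)² = 22137.25 − 21054.01 = 1083.24
r = 58.69 / √(287.44 × 1083.24) = 58.69 / 558.0022 ≈ 0.105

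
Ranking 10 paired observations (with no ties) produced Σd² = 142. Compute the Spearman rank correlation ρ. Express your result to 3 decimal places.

0.139

ρ = 1 − 6Σd² / [n(n²−1)] = 1 − 6×142 / (10×99)
  = 1 − 852/990 = 1 − 0.8606 ≈ 0.139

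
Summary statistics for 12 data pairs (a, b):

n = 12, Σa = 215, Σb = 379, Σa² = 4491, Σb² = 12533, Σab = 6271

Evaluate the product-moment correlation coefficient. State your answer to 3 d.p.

r = (nΣab − ΣaΣb) / √[(nΣa² − (Σa)²)(nΣb² − (Σb)²)]
Numerator: 12×6271 − 215×379 = -6233
Denominator: √[(53892 − 46225)(150396 − 143641)] = √[7667 × 6755] = 7196.5676
r = -6233 / 7196.5676 ≈ -0.866

-0.866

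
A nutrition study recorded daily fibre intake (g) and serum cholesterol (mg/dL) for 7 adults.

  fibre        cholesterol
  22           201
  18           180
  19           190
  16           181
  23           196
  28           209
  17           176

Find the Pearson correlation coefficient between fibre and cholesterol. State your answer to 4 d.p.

n = 7, Σx = 143, Σy = 1333, Σx² = 3027, Σy² = 254735, Σxy = 27520
nΣxy − ΣxΣy = 192640 − 190619 = 2021
nΣx² − (Σx)² = 21189 − 20449 = 740; nΣy² − (Σy)² = 1783145 − 1776889 = 6256
r = 2021 / √(740 × 6256) = 2021 / 2151.6133 ≈ 0.9393

0.9393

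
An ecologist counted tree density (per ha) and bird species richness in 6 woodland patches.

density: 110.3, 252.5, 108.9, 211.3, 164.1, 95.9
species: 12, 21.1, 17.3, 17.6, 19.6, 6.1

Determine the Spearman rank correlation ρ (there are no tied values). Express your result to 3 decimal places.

0.886

Rank density: 3, 6, 2, 5, 4, 1
Rank species: 2, 6, 3, 4, 5, 1
d = rank(density) − rank(species): 1, 0, -1, 1, -1, 0; Σd² = 4
ρ = 1 − 6Σd² / [n(n²−1)] = 1 − 6×4 / (6×35) = 1 − 24/210 ≈ 0.886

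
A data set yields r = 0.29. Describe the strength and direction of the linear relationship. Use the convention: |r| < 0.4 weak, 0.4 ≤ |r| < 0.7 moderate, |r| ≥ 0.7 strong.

r = 0.29 > 0 so the relationship is positive.
|r| = 0.29, which falls in the weak range.

weak positive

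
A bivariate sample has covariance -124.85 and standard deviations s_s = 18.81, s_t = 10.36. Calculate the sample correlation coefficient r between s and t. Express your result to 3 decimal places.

r = Cov(s,t) / (s_s · s_t) = -124.85 / (18.81 × 10.36)
  = -124.85 / 194.8716 ≈ -0.641

-0.641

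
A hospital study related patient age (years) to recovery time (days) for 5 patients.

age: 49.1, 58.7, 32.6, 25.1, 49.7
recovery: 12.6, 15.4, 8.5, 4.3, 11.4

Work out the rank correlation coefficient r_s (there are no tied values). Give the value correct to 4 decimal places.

Rank age: 3, 5, 2, 1, 4
Rank recovery: 4, 5, 2, 1, 3
d = rank(age) − rank(recovery): -1, 0, 0, 0, 1; Σd² = 2
ρ = 1 − 6Σd² / [n(n²−1)] = 1 − 6×2 / (5×24) = 1 − 12/120 ≈ 0.9000

0.9000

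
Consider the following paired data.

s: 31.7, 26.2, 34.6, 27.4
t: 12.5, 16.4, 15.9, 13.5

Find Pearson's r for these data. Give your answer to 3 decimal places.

-0.072

n = 4, Σs = 119.9, Σt = 58.3, Σs² = 3639.25, Σt² = 860.27, Σst = 1745.97
nΣst − ΣsΣt = 6983.88 − 6990.17 = -6.29
nΣs² − (Σs)² = 14557 − 14376.01 = 180.99; nΣt² − (Σt)² = 3441.08 − 3398.89 = 42.19
r = -6.29 / √(180.99 × 42.19) = -6.29 / 87.3840 ≈ -0.072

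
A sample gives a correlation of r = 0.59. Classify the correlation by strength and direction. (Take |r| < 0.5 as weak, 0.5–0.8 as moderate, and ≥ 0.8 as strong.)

moderate positive

r = 0.59 > 0 so the relationship is positive.
|r| = 0.59, which falls in the moderate range.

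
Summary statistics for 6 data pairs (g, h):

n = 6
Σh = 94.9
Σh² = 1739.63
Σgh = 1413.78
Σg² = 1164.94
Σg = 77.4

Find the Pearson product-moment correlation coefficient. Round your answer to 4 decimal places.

0.9511

r = (nΣgh − ΣgΣh) / √[(nΣg² − (Σg)²)(nΣh² − (Σh)²)]
Numerator: 6×1413.78 − 77.4×94.9 = 1137.42
Denominator: √[(6989.64 − 5990.76)(10437.78 − 9006.01)] = √[998.88 × 1431.77] = 1195.8957
r = 1137.42 / 1195.8957 ≈ 0.9511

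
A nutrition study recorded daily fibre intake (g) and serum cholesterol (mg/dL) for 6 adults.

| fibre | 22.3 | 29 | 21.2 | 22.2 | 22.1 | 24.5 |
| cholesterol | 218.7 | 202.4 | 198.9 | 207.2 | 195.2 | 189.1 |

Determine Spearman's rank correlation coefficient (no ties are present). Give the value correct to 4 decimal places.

Rank fibre: 4, 6, 1, 3, 2, 5
Rank cholesterol: 6, 4, 3, 5, 2, 1
d = rank(fibre) − rank(cholesterol): -2, 2, -2, -2, 0, 4; Σd² = 32
ρ = 1 − 6Σd² / [n(n²−1)] = 1 − 6×32 / (6×35) = 1 − 192/210 ≈ 0.0857

0.0857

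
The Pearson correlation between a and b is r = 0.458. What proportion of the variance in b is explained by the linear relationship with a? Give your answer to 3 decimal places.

0.210

r² = (0.458)² = 0.210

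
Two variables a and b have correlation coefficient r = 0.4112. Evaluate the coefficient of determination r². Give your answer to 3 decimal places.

r² = (0.4112)² = 0.169

0.169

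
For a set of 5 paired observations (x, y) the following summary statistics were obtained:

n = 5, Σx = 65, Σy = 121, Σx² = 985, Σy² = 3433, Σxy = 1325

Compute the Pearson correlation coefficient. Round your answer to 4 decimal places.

-0.9329

r = (nΣxy − ΣxΣy) / √[(nΣx² − (Σx)²)(nΣy² − (Σy)²)]
Numerator: 5×1325 − 65×121 = -1240
Denominator: √[(4925 − 4225)(17165 − 14641)] = √[700 × 2524] = 1329.2103
r = -1240 / 1329.2103 ≈ -0.9329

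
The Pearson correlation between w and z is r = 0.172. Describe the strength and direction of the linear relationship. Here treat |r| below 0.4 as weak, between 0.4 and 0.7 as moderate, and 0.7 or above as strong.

weak positive

r = 0.172 > 0 so the relationship is positive.
|r| = 0.172, which falls in the weak range.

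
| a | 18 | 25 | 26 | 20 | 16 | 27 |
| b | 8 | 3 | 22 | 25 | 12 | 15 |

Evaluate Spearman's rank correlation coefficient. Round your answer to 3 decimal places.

Rank a: 2, 4, 5, 3, 1, 6
Rank b: 2, 1, 5, 6, 3, 4
d = rank(a) − rank(b): 0, 3, 0, -3, -2, 2; Σd² = 26
ρ = 1 − 6Σd² / [n(n²−1)] = 1 − 6×26 / (6×35) = 1 − 156/210 ≈ 0.257

0.257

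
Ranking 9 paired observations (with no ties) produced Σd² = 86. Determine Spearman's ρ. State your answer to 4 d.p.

0.2833

ρ = 1 − 6Σd² / [n(n²−1)] = 1 − 6×86 / (9×80)
  = 1 − 516/720 = 1 − 0.71667 ≈ 0.2833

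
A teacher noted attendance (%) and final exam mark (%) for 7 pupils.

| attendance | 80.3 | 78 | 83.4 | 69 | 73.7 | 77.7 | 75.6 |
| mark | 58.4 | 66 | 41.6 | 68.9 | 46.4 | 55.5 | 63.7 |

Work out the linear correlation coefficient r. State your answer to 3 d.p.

-0.547

n = 7, Σx = 537.7, Σy = 400.5, Σx² = 41432.99, Σy² = 23535.23, Σxy = 30608.81
nΣxy − ΣxΣy = 214261.67 − 215348.85 = -1087.18
nΣx² − (Σx)² = 290030.93 − 289121.29 = 909.64; nΣy² − (Σy)² = 164746.61 − 160400.25 = 4346.36
r = -1087.18 / √(909.64 × 4346.36) = -1087.18 / 1988.3719 ≈ -0.547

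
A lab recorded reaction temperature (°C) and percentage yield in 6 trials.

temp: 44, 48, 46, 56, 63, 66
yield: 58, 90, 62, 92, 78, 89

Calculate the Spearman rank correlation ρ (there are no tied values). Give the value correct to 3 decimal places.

Rank temp: 1, 3, 2, 4, 5, 6
Rank yield: 1, 5, 2, 6, 3, 4
d = rank(temp) − rank(yield): 0, -2, 0, -2, 2, 2; Σd² = 16
ρ = 1 − 6Σd² / [n(n²−1)] = 1 − 6×16 / (6×35) = 1 − 96/210 ≈ 0.543

0.543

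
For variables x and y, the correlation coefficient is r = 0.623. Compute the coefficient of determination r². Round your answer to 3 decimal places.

r² = (0.623)² = 0.388

0.388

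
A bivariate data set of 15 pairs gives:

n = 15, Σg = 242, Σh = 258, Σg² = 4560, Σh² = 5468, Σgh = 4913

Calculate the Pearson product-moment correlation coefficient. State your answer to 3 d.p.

0.913

r = (nΣgh − ΣgΣh) / √[(nΣg² − (Σg)²)(nΣh² − (Σh)²)]
Numerator: 15×4913 − 242×258 = 11259
Denominator: √[(68400 − 58564)(82020 − 66564)] = √[9836 × 15456] = 12329.8506
r = 11259 / 12329.8506 ≈ 0.913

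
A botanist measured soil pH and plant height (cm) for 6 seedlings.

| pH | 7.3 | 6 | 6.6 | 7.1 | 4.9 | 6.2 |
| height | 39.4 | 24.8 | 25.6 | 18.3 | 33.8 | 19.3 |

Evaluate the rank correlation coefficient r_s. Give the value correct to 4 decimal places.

0.0286

Rank pH: 6, 2, 4, 5, 1, 3
Rank height: 6, 3, 4, 1, 5, 2
d = rank(pH) − rank(height): 0, -1, 0, 4, -4, 1; Σd² = 34
ρ = 1 − 6Σd² / [n(n²−1)] = 1 − 6×34 / (6×35) = 1 − 204/210 ≈ 0.0286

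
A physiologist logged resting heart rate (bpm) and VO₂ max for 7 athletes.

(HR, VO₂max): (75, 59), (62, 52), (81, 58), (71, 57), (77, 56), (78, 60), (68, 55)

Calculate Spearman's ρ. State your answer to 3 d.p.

Rank HR: 4, 1, 7, 3, 5, 6, 2
Rank VO₂max: 6, 1, 5, 4, 3, 7, 2
d = rank(HR) − rank(VO₂max): -2, 0, 2, -1, 2, -1, 0; Σd² = 14
ρ = 1 − 6Σd² / [n(n²−1)] = 1 − 6×14 / (7×48) = 1 − 84/336 ≈ 0.750

0.750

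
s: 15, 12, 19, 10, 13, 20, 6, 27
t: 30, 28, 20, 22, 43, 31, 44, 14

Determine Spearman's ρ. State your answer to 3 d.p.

-0.500

Rank s: 5, 3, 6, 2, 4, 7, 1, 8
Rank t: 5, 4, 2, 3, 7, 6, 8, 1
d = rank(s) − rank(t): 0, -1, 4, -1, -3, 1, -7, 7; Σd² = 126
ρ = 1 − 6Σd² / [n(n²−1)] = 1 − 6×126 / (8×63) = 1 − 756/504 ≈ -0.500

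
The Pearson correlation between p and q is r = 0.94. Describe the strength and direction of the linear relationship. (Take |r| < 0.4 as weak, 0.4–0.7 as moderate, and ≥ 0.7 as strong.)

strong positive

r = 0.94 > 0 so the relationship is positive.
|r| = 0.94, which falls in the strong range.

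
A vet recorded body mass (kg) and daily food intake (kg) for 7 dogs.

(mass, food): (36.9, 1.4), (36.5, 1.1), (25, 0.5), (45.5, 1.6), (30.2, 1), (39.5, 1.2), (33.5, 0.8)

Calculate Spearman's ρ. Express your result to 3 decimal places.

0.929

Rank mass: 5, 4, 1, 7, 2, 6, 3
Rank food: 6, 4, 1, 7, 3, 5, 2
d = rank(mass) − rank(food): -1, 0, 0, 0, -1, 1, 1; Σd² = 4
ρ = 1 − 6Σd² / [n(n²−1)] = 1 − 6×4 / (7×48) = 1 − 24/336 ≈ 0.929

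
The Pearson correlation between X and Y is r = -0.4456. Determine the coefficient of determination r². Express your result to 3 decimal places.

r² = (-0.4456)² = 0.199

0.199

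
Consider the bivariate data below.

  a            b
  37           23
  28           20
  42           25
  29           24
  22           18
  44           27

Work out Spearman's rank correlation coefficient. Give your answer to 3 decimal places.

0.943

Rank a: 4, 2, 5, 3, 1, 6
Rank b: 3, 2, 5, 4, 1, 6
d = rank(a) − rank(b): 1, 0, 0, -1, 0, 0; Σd² = 2
ρ = 1 − 6Σd² / [n(n²−1)] = 1 − 6×2 / (6×35) = 1 − 12/210 ≈ 0.943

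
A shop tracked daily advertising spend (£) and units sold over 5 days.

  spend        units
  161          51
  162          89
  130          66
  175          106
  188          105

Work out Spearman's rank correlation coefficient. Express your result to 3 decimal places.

Rank spend: 2, 3, 1, 4, 5
Rank units: 1, 3, 2, 5, 4
d = rank(spend) − rank(units): 1, 0, -1, -1, 1; Σd² = 4
ρ = 1 − 6Σd² / [n(n²−1)] = 1 − 6×4 / (5×24) = 1 − 24/120 ≈ 0.800

0.800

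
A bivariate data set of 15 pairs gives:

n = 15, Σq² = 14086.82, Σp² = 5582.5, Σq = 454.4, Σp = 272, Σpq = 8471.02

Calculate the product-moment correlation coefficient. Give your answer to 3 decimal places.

r = (nΣpq − ΣpΣq) / √[(nΣp² − (Σp)²)(nΣq² − (Σq)²)]
Numerator: 15×8471.02 − 272×454.4 = 3468.5
Denominator: √[(83737.5 − 73984)(211302.3 − 206479.36)] = √[9753.5 × 4822.94] = 6858.6110
r = 3468.5 / 6858.6110 ≈ 0.506

0.506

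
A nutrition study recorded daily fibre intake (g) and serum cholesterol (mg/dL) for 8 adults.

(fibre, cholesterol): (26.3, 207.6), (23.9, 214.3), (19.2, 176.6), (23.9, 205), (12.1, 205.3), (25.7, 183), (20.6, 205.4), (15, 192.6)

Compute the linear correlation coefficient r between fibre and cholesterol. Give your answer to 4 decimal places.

0.1090

n = 8, Σx = 166.7, Σy = 1589.8, Σx² = 3659.01, Σy² = 317155.82, Σxy = 33179.34
nΣxy − ΣxΣy = 265434.72 − 265019.66 = 415.06
nΣx² − (Σx)² = 29272.08 − 27788.89 = 1483.19; nΣy² − (Σy)² = 2537246.56 − 2527464.04 = 9782.52
r = 415.06 / √(1483.19 × 9782.52) = 415.06 / 3809.1122 ≈ 0.1090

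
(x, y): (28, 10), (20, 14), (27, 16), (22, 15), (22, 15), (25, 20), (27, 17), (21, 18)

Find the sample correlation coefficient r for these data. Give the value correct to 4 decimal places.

-0.1696

n = 8, Σx = 192, Σy = 125, Σx² = 4676, Σy² = 2015, Σxy = 2989
nΣxy − ΣxΣy = 23912 − 24000 = -88
nΣx² − (Σx)² = 37408 − 36864 = 544; nΣy² − (Σy)² = 16120 − 15625 = 495
r = -88 / √(544 × 495) = -88 / 518.9220 ≈ -0.1696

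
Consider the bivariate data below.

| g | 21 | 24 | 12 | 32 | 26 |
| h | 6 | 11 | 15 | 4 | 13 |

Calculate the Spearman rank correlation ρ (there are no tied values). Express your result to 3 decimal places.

-0.600

Rank g: 2, 3, 1, 5, 4
Rank h: 2, 3, 5, 1, 4
d = rank(g) − rank(h): 0, 0, -4, 4, 0; Σd² = 32
ρ = 1 − 6Σd² / [n(n²−1)] = 1 − 6×32 / (5×24) = 1 − 192/120 ≈ -0.600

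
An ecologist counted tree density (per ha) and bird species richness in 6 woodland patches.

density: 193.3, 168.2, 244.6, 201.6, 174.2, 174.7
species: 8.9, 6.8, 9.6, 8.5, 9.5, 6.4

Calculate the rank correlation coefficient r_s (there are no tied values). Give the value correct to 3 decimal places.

Rank density: 4, 1, 6, 5, 2, 3
Rank species: 4, 2, 6, 3, 5, 1
d = rank(density) − rank(species): 0, -1, 0, 2, -3, 2; Σd² = 18
ρ = 1 − 6Σd² / [n(n²−1)] = 1 − 6×18 / (6×35) = 1 − 108/210 ≈ 0.486

0.486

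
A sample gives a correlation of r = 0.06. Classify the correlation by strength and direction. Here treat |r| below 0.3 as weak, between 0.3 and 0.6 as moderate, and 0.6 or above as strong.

r = 0.06 > 0 so the relationship is positive.
|r| = 0.06, which falls in the weak range.

weak positive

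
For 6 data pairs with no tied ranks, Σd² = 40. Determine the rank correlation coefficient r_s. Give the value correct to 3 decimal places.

-0.143

ρ = 1 − 6Σd² / [n(n²−1)] = 1 − 6×40 / (6×35)
  = 1 − 240/210 = 1 − 1.1429 ≈ -0.143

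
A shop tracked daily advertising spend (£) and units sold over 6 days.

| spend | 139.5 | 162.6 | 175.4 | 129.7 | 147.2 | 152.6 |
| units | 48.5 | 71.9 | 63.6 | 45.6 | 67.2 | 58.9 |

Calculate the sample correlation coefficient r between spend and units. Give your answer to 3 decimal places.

n = 6, Σx = 907, Σy = 355.7, Σx² = 138440.86, Σy² = 21631.23, Σxy = 54406.43
nΣxy − ΣxΣy = 326438.58 − 322619.9 = 3818.68
nΣx² − (Σx)² = 830645.16 − 822649 = 7996.16; nΣy² − (Σy)² = 129787.38 − 126522.49 = 3264.89
r = 3818.68 / √(7996.16 × 3264.89) = 3818.68 / 5109.4601 ≈ 0.747

0.747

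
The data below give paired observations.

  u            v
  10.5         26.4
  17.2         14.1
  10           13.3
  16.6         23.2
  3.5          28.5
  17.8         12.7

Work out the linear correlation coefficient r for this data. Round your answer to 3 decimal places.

n = 6, Σu = 75.6, Σv = 118.2, Σu² = 1110.74, Σv² = 2584.44, Σuv = 1363.65
nΣuv − ΣuΣv = 8181.9 − 8935.92 = -754.02
nΣu² − (Σu)² = 6664.44 − 5715.36 = 949.08; nΣv² − (Σv)² = 15506.64 − 13971.24 = 1535.4
r = -754.02 / √(949.08 × 1535.4) = -754.02 / 1207.1526 ≈ -0.625

-0.625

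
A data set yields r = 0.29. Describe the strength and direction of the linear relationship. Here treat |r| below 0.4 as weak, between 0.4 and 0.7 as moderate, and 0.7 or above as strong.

r = 0.29 > 0 so the relationship is positive.
|r| = 0.29, which falls in the weak range.

weak positive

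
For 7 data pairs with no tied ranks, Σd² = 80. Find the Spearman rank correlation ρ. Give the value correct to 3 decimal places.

-0.429

ρ = 1 − 6Σd² / [n(n²−1)] = 1 − 6×80 / (7×48)
  = 1 − 480/336 = 1 − 1.4286 ≈ -0.429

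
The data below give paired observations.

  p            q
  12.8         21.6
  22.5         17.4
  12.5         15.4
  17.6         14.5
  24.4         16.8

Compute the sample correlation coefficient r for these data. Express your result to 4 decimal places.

-0.2272

n = 5, Σp = 89.8, Σq = 85.7, Σp² = 1731.46, Σq² = 1498.97, Σpq = 1525.6
nΣpq − ΣpΣq = 7628 − 7695.86 = -67.86
nΣp² − (Σp)² = 8657.3 − 8064.04 = 593.26; nΣq² − (Σq)² = 7494.85 − 7344.49 = 150.36
r = -67.86 / √(593.26 × 150.36) = -67.86 / 298.6680 ≈ -0.2272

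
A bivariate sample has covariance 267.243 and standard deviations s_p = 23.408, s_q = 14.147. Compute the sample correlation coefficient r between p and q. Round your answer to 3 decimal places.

r = Cov(p,q) / (s_p · s_q) = 267.243 / (23.408 × 14.147)
  = 267.243 / 331.1530 ≈ 0.807

0.807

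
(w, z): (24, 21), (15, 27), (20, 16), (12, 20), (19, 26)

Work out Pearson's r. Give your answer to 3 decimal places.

n = 5, Σw = 90, Σz = 110, Σw² = 1706, Σz² = 2502, Σwz = 1963
nΣwz − ΣwΣz = 9815 − 9900 = -85
nΣw² − (Σw)² = 8530 − 8100 = 430; nΣz² − (Σz)² = 12510 − 12100 = 410
r = -85 / √(430 × 410) = -85 / 419.8809 ≈ -0.202

-0.202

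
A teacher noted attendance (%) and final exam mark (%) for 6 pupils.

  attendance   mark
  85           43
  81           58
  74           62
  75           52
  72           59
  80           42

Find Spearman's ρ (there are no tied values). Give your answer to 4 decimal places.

-0.6571

Rank attendance: 6, 5, 2, 3, 1, 4
Rank mark: 2, 4, 6, 3, 5, 1
d = rank(attendance) − rank(mark): 4, 1, -4, 0, -4, 3; Σd² = 58
ρ = 1 − 6Σd² / [n(n²−1)] = 1 − 6×58 / (6×35) = 1 − 348/210 ≈ -0.6571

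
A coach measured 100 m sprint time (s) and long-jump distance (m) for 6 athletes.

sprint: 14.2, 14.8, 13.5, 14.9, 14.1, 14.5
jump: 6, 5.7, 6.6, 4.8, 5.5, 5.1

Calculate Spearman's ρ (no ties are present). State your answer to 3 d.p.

Rank sprint: 3, 5, 1, 6, 2, 4
Rank jump: 5, 4, 6, 1, 3, 2
d = rank(sprint) − rank(jump): -2, 1, -5, 5, -1, 2; Σd² = 60
ρ = 1 − 6Σd² / [n(n²−1)] = 1 − 6×60 / (6×35) = 1 − 360/210 ≈ -0.714

-0.714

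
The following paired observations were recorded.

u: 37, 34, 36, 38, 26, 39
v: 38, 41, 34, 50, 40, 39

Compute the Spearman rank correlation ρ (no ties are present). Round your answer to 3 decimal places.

-0.029

Rank u: 4, 2, 3, 5, 1, 6
Rank v: 2, 5, 1, 6, 4, 3
d = rank(u) − rank(v): 2, -3, 2, -1, -3, 3; Σd² = 36
ρ = 1 − 6Σd² / [n(n²−1)] = 1 − 6×36 / (6×35) = 1 − 216/210 ≈ -0.029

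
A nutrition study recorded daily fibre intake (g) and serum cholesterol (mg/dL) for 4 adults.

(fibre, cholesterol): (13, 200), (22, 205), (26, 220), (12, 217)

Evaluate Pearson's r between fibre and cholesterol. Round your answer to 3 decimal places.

n = 4, Σx = 73, Σy = 842, Σx² = 1473, Σy² = 177514, Σxy = 15434
nΣxy − ΣxΣy = 61736 − 61466 = 270
nΣx² − (Σx)² = 5892 − 5329 = 563; nΣy² − (Σy)² = 710056 − 708964 = 1092
r = 270 / √(563 × 1092) = 270 / 784.0893 ≈ 0.344

0.344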